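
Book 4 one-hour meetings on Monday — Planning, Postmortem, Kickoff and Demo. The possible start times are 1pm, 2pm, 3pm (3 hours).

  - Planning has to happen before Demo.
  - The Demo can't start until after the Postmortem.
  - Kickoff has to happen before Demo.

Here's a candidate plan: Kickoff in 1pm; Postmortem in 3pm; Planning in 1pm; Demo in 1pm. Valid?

Planning has to happen before Demo — violated.
The Demo can't start until after the Postmortem — violated.
Kickoff has to happen before Demo — violated.

No — it violates: The Demo can't start until after the Postmortem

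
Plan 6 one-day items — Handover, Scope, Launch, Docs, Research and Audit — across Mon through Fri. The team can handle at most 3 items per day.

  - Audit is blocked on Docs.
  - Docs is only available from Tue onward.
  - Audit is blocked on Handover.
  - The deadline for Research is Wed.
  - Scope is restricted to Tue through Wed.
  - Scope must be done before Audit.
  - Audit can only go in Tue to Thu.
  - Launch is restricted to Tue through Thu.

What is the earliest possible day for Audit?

Wed

Audit is available from Tue; precedence pushes Audit to at least Wed; Audit's own window allows nothing later than Thu.
Audit at Wed is achievable: Docs=Tue, Handover=Mon, Launch=Tue, Research=Mon, Audit=Wed, Scope=Tue.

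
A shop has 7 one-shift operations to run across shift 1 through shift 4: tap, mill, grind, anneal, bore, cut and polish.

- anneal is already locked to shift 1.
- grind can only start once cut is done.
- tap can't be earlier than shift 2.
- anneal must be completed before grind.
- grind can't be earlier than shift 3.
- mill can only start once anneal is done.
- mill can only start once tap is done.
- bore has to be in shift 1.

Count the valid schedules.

60

Splitting on tap: it can be shift 2 (40), shift 3 (20). Listing each branch's schedules as (mill, grind, anneal, bore, cut, polish) by shift number:
tap=shift 2: (3,3,1,1,1,1) (3,3,1,1,1,2) (3,3,1,1,1,3) (3,3,1,1,1,4) (3,3,1,1,2,1) (3,3,1,1,2,2) (3,3,1,1,2,3) (3,3,1,1,2,4) (3,4,1,1,1,1) (3,4,1,1,1,2) (3,4,1,1,1,3) (3,4,1,1,1,4) (3,4,1,1,2,1) (3,4,1,1,2,2) (3,4,1,1,2,3) (3,4,1,1,2,4) (3,4,1,1,3,1) (3,4,1,1,3,2) (3,4,1,1,3,3) (3,4,1,1,3,4) (4,3,1,1,1,1) (4,3,1,1,1,2) (4,3,1,1,1,3) (4,3,1,1,1,4) (4,3,1,1,2,1) (4,3,1,1,2,2) (4,3,1,1,2,3) (4,3,1,1,2,4) (4,4,1,1,1,1) (4,4,1,1,1,2) (4,4,1,1,1,3) (4,4,1,1,1,4) (4,4,1,1,2,1) (4,4,1,1,2,2) (4,4,1,1,2,3) (4,4,1,1,2,4) (4,4,1,1,3,1) (4,4,1,1,3,2) (4,4,1,1,3,3) (4,4,1,1,3,4) — 40.
tap=shift 3: (4,3,1,1,1,1) (4,3,1,1,1,2) (4,3,1,1,1,3) (4,3,1,1,1,4) (4,3,1,1,2,1) (4,3,1,1,2,2) (4,3,1,1,2,3) (4,3,1,1,2,4) (4,4,1,1,1,1) (4,4,1,1,1,2) (4,4,1,1,1,3) (4,4,1,1,1,4) (4,4,1,1,2,1) (4,4,1,1,2,2) (4,4,1,1,2,3) (4,4,1,1,2,4) (4,4,1,1,3,1) (4,4,1,1,3,2) (4,4,1,1,3,3) (4,4,1,1,3,4) — 20.
Summing: 40 + 20 = 60.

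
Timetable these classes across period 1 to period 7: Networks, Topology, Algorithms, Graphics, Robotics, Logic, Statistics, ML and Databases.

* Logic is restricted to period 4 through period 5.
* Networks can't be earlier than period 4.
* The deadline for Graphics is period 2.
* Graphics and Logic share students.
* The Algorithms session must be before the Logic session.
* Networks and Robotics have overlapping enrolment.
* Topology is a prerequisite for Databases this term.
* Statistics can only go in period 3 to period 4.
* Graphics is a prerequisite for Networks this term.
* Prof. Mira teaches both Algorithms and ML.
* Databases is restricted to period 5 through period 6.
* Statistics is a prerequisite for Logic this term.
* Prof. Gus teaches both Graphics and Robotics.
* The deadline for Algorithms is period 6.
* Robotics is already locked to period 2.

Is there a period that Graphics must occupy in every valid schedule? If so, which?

Graphics's window is period 1–period 2.
Robotics is fixed at period 2, and Graphics can't share a period with Robotics.
So Graphics must be period 1.

period 1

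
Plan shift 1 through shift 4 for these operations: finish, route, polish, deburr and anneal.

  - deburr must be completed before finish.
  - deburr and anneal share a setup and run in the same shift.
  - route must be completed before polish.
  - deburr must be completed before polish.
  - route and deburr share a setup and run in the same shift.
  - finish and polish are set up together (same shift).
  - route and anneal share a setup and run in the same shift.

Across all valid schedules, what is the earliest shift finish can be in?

Precedence pushes finish to at least shift 2.
finish at shift 2 is achievable: anneal -> shift 1; deburr -> shift 1; finish -> shift 2; polish -> shift 2; route -> shift 1.

shift 2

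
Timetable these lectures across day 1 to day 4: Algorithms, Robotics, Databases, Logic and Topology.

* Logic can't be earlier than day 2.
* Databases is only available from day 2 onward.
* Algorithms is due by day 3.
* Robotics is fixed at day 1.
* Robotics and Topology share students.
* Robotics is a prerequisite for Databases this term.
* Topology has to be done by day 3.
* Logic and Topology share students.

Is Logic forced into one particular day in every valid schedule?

No

Logic can be day 2 (e.g. Topology in day 3; Databases in day 2; Robotics in day 1; Logic in day 2; Algorithms in day 1) or day 3 (e.g. Algorithms in day 1; Robotics in day 1; Logic in day 3; Topology in day 2; Databases in day 2).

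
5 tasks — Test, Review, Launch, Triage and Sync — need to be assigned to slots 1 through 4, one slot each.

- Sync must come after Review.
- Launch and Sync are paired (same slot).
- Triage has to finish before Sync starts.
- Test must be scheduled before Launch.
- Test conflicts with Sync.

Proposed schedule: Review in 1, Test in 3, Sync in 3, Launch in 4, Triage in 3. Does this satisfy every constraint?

No — it violates: Test conflicts with Sync

Test conflicts with Sync — violated.
Sync must come after Review — holds.
Triage has to finish before Sync starts — violated.
Launch and Sync are paired (same slot) — violated.
Test must be scheduled before Launch — holds.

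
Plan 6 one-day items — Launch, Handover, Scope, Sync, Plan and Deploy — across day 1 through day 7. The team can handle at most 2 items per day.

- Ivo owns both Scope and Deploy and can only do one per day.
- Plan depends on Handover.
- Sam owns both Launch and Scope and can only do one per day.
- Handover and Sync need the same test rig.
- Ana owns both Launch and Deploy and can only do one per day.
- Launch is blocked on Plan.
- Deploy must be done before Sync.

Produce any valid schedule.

Launch in day 3; Deploy in day 1; Sync in day 2; Plan in day 2; Scope in day 4; Handover in day 1

Checking: Plan(day 2) before Launch(day 3); Deploy(day 1) before Sync(day 2); Handover(day 1) before Plan(day 2); Handover(day 1) != Sync(day 2); Launch(day 3) != Deploy(day 1); Scope(day 4) != Deploy(day 1); Launch(day 3) != Scope(day 4); max 2 per day (cap 2).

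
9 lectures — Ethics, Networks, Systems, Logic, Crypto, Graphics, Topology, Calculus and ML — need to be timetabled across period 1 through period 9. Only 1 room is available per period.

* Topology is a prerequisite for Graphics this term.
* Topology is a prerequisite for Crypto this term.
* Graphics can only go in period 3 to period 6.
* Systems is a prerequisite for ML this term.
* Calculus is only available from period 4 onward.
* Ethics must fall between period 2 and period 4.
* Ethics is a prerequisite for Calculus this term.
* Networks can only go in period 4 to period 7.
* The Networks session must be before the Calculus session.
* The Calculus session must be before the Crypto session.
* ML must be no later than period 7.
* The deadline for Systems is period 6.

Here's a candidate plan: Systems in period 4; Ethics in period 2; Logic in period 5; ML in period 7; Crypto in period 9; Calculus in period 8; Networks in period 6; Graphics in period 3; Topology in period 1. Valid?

Yes, all constraints hold

Only 1 room is available per period — holds.
ML must be no later than period 7 — holds.
Ethics must fall between period 2 and period 4 — holds.
The Networks session must be before the Calculus session — holds.
The Calculus session must be before the Crypto session — holds.
Ethics is a prerequisite for Calculus this term — holds.
Topology is a prerequisite for Graphics this term — holds.
Networks can only go in period 4 to period 7 — holds.
Graphics can only go in period 3 to period 6 — holds.
Topology is a prerequisite for Crypto this term — holds.
Calculus is only available from period 4 onward — holds.
The deadline for Systems is period 6 — holds.
Systems is a prerequisite for ML this term — holds.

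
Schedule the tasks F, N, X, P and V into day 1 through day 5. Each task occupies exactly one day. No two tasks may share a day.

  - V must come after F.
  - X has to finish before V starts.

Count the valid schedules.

Splitting on F: it can be day 1 (12), day 2 (12), day 3 (10), day 4 (6). Listing each branch's schedules as (N, X, P, V) by day number:
F=day 1: (2,3,4,5) (2,3,5,4) (2,4,3,5) (3,2,4,5) (3,2,5,4) (3,4,2,5) (4,2,3,5) (4,2,5,3) (4,3,2,5) (5,2,3,4) (5,2,4,3) (5,3,2,4) — 12.
F=day 2: (1,3,4,5) (1,3,5,4) (1,4,3,5) (3,1,4,5) (3,1,5,4) (3,4,1,5) (4,1,3,5) (4,1,5,3) (4,3,1,5) (5,1,3,4) (5,1,4,3) (5,3,1,4) — 12.
F=day 3: (1,2,4,5) (1,2,5,4) (1,4,2,5) (2,1,4,5) (2,1,5,4) (2,4,1,5) (4,1,2,5) (4,2,1,5) (5,1,2,4) (5,2,1,4) — 10.
F=day 4: (1,2,3,5) (1,3,2,5) (2,1,3,5) (2,3,1,5) (3,1,2,5) (3,2,1,5) — 6.
Summing: 12 + 12 + 10 + 6 = 40.

40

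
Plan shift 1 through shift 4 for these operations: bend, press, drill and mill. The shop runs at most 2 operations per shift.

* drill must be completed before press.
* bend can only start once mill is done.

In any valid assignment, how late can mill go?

Downstream work caps mill at shift 3.
mill at shift 3 is achievable: drill=shift 1, mill=shift 3, press=shift 2, bend=shift 4.

shift 3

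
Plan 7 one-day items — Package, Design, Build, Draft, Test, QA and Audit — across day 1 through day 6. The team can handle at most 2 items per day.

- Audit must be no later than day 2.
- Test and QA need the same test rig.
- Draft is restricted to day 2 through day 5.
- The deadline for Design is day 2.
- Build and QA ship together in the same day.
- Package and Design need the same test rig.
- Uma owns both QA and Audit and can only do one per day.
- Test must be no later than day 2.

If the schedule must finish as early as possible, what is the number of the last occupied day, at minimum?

4

With at most 2 per day and 7 work items, at least 4 days are needed.
Draft can't be placed before day 2, so the schedule must run through at least day 2.
4 works (last occupied day: day 4): for example Test -> day 1, Package -> day 3, QA -> day 4, Draft -> day 2, Audit -> day 2, Build -> day 4, Design -> day 1.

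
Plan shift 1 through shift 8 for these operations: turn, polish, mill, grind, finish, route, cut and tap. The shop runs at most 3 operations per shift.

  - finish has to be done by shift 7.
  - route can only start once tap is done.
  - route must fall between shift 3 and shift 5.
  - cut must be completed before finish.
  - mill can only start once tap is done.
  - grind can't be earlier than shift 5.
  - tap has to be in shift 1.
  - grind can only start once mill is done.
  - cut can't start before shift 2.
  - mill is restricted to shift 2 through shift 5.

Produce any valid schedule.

mill in shift 2; grind in shift 5; route in shift 3; polish in shift 1; tap in shift 1; finish in shift 3; cut in shift 2; turn in shift 1

Checking: tap(shift 1) before mill(shift 2); mill(shift 2) before grind(shift 5); cut(shift 2) before finish(shift 3); tap(shift 1) before route(shift 3); mill=shift 2 in [shift 2,shift 5]; cut=shift 2 in [shift 2,shift 8]; route=shift 3 in [shift 3,shift 5]; finish=shift 3 in [shift 1,shift 7]; tap=shift 1 in [shift 1,shift 1]; grind=shift 5 in [shift 5,shift 8]; max 3 per shift (cap 3).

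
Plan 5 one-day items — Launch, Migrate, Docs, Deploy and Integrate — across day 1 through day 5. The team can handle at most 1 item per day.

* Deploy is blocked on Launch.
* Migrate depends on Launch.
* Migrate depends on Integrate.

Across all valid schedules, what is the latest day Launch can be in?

day 3

Downstream work caps Launch at day 4.
Launch at day 3 is achievable: Integrate in day 1; Docs in day 2; Deploy in day 5; Launch in day 3; Migrate in day 4.
Nothing later works — the capacity limit rule out every day after day 3.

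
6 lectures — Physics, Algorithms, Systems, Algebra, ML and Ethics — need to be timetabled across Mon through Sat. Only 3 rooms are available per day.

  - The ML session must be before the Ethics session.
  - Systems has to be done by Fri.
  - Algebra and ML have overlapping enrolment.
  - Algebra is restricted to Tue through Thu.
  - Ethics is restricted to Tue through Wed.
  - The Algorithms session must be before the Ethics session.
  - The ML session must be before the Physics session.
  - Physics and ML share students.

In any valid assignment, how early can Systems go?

Systems's own window allows nothing later than Fri.
Systems at Mon is achievable: Algebra in Tue; Ethics in Tue; Physics in Tue; Systems in Mon; Algorithms in Mon; ML in Mon.

Mon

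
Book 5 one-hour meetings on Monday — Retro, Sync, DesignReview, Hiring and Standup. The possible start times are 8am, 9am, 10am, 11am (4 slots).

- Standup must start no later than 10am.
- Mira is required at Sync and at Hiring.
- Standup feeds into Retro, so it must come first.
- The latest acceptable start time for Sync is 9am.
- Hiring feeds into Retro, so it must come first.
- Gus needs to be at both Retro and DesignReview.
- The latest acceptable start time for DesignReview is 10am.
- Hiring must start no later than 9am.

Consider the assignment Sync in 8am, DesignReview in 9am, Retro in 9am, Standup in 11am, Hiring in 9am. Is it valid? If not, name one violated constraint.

No. Standup feeds into Retro, so it must come first is not satisfied.

Hiring feeds into Retro, so it must come first — violated.
The latest acceptable start time for Sync is 9am — holds.
Mira is required at Sync and at Hiring — holds.
Gus needs to be at both Retro and DesignReview — violated.
Hiring must start no later than 9am — holds.
Standup feeds into Retro, so it must come first — violated.
The latest acceptable start time for DesignReview is 10am — holds.
Standup must start no later than 10am — violated.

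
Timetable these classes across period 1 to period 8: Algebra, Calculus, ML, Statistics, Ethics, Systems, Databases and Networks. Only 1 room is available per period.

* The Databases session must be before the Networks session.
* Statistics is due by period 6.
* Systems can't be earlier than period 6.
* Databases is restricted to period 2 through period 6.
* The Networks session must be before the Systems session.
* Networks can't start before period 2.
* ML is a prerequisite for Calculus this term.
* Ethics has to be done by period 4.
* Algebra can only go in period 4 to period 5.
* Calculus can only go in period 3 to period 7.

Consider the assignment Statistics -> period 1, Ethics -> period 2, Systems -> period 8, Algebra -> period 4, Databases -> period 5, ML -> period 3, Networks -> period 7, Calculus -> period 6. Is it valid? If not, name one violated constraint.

Yes

Ethics has to be done by period 4 — holds.
Networks can't start before period 2 — holds.
Databases is restricted to period 2 through period 6 — holds.
The Networks session must be before the Systems session — holds.
ML is a prerequisite for Calculus this term — holds.
Only 1 room is available per period — holds.
Statistics is due by period 6 — holds.
Calculus can only go in period 3 to period 7 — holds.
The Databases session must be before the Networks session — holds.
Algebra can only go in period 4 to period 5 — holds.
Systems can't be earlier than period 6 — holds.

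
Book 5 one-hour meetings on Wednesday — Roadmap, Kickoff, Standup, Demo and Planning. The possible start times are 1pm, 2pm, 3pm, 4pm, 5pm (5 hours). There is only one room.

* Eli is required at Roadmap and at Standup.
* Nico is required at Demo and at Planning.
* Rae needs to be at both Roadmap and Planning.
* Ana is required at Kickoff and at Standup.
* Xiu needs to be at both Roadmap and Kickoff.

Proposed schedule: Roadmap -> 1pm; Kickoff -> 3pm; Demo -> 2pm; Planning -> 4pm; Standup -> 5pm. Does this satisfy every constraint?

Yes

Nico is required at Demo and at Planning — holds.
Xiu needs to be at both Roadmap and Kickoff — holds.
Rae needs to be at both Roadmap and Planning — holds.
Eli is required at Roadmap and at Standup — holds.
Ana is required at Kickoff and at Standup — holds.
There is only one room — holds.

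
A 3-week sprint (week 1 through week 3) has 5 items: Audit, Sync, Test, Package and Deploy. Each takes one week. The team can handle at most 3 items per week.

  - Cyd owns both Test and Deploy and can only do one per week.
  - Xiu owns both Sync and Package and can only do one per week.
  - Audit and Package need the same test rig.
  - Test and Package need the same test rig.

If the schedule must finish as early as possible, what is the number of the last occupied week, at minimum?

With at most 3 per week and 5 tasks, at least 2 weeks are needed.
2 works (last occupied week: week 2): for example Test in week 1, Sync in week 1, Package in week 2, Audit in week 1, Deploy in week 2.

week 2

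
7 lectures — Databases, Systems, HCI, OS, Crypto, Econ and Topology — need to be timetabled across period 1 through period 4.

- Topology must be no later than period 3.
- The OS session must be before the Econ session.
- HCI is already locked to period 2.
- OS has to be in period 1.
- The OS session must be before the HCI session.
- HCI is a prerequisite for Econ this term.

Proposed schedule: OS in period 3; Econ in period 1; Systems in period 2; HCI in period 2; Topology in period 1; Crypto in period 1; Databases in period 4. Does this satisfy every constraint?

Invalid. The OS session must be before the Econ session.

HCI is a prerequisite for Econ this term — violated.
The OS session must be before the HCI session — violated.
The OS session must be before the Econ session — violated.
Topology must be no later than period 3 — holds.
OS has to be in period 1 — violated.
HCI is already locked to period 2 — holds.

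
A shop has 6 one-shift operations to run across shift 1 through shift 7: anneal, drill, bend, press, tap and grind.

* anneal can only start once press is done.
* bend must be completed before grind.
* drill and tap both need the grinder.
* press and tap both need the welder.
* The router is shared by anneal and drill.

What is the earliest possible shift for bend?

Downstream work caps bend at shift 6.
bend at shift 1 is achievable: press=shift 1, drill=shift 1, grind=shift 2, tap=shift 2, bend=shift 1, anneal=shift 2.

shift 1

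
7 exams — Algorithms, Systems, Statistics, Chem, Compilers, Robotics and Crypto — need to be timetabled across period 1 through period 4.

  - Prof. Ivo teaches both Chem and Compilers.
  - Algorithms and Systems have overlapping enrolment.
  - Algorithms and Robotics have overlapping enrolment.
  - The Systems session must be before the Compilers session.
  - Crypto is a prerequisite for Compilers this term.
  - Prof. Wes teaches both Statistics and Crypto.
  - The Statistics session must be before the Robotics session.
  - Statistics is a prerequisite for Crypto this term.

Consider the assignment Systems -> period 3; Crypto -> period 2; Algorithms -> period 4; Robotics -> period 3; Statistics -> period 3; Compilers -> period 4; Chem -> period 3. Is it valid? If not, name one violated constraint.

Invalid. Statistics is a prerequisite for Crypto this term.

Prof. Wes teaches both Statistics and Crypto — holds.
Algorithms and Robotics have overlapping enrolment — holds.
The Systems session must be before the Compilers session — holds.
Crypto is a prerequisite for Compilers this term — holds.
Prof. Ivo teaches both Chem and Compilers — holds.
Algorithms and Systems have overlapping enrolment — holds.
Statistics is a prerequisite for Crypto this term — violated.
The Statistics session must be before the Robotics session — violated.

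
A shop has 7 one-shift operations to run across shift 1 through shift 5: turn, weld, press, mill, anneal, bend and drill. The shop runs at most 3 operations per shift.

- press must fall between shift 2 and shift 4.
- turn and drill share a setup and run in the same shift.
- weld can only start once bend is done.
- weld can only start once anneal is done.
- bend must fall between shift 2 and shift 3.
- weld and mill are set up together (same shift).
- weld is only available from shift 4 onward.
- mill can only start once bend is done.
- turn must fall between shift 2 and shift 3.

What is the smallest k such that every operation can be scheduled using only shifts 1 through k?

4 shifts

The precedence chain requires at least 2 distinct shifts.
With at most 3 per shift and 7 operations, at least 3 shifts are needed.
weld can't be placed before shift 4, so the schedule must run through at least shift 4.
4 works (last occupied shift: shift 4): for example anneal -> shift 1, mill -> shift 4, bend -> shift 2, press -> shift 3, weld -> shift 4, drill -> shift 2, turn -> shift 2.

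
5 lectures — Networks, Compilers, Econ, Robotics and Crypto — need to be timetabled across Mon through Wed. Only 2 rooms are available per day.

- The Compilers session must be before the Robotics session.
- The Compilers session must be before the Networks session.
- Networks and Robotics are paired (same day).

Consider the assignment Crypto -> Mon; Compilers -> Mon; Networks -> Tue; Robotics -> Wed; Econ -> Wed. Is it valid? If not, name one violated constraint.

Invalid. Networks and Robotics are paired (same day).

The Compilers session must be before the Networks session — holds.
Networks and Robotics are paired (same day) — violated.
Only 2 rooms are available per day — holds.
The Compilers session must be before the Robotics session — holds.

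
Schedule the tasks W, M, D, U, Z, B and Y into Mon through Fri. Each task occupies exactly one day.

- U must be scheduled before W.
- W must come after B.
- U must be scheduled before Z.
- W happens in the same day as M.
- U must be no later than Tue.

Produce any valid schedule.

Z -> Tue, U -> Mon, Y -> Mon, B -> Mon, M -> Tue, D -> Mon, W -> Tue

Checking: U(Mon) before Z(Tue); B(Mon) before W(Tue); U(Mon) before W(Tue); W = M = Tue; U=Mon in [Mon,Tue].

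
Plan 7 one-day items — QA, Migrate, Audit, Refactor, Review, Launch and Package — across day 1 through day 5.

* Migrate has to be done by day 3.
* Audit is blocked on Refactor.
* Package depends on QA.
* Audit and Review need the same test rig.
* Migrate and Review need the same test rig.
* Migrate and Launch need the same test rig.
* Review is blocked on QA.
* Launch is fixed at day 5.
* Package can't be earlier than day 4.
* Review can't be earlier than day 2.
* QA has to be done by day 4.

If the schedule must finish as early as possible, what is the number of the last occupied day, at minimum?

The precedence chain requires at least 2 distinct days.
Launch can't be placed before day 5, so the schedule must run through at least day 5.
5 works (last occupied day: day 5): for example Launch=day 5; Migrate=day 1; Review=day 2; Package=day 4; Audit=day 3; QA=day 1; Refactor=day 1.

5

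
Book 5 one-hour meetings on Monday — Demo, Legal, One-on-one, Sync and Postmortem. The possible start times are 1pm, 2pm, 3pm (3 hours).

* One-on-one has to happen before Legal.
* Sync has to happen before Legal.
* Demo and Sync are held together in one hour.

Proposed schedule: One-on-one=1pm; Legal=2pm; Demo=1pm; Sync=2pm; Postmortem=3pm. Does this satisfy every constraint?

One-on-one has to happen before Legal — holds.
Demo and Sync are held together in one hour — violated.
Sync has to happen before Legal — violated.

Invalid. Demo and Sync are held together in one hour.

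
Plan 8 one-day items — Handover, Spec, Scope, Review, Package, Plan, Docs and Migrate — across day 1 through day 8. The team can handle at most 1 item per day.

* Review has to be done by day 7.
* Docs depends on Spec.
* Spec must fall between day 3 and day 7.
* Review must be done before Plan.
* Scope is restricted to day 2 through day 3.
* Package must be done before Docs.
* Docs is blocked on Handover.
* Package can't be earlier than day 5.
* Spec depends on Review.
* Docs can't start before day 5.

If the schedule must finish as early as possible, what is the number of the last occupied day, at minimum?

8

The precedence chain requires at least 3 distinct days.
With at most 1 per day and 8 work items, at least 8 days are needed.
Propagating the time windows through the other constraints, Docs can't land before day 6, so the schedule must run through at least day 6.
8 works (last occupied day: day 8): for example Package -> day 5; Review -> day 1; Docs -> day 6; Migrate -> day 8; Plan -> day 7; Scope -> day 2; Handover -> day 4; Spec -> day 3.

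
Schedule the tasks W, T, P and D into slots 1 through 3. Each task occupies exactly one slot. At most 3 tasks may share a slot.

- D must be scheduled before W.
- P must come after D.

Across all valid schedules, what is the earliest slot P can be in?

Precedence pushes P to at least 2.
P at 2 is achievable: T=1, W=2, D=1, P=2.

2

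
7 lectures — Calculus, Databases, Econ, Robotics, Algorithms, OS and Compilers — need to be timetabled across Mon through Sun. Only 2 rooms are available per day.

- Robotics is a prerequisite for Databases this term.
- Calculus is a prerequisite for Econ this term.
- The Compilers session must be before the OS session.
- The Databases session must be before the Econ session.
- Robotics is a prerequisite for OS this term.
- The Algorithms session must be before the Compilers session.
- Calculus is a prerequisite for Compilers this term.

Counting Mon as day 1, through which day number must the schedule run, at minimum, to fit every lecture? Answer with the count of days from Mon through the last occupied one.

The precedence chain requires at least 3 distinct days.
With at most 2 per day and 7 lectures, at least 4 days are needed.
4 works (last occupied day: Thu): for example Calculus=Mon; OS=Wed; Compilers=Tue; Algorithms=Mon; Econ=Thu; Robotics=Tue; Databases=Wed.

4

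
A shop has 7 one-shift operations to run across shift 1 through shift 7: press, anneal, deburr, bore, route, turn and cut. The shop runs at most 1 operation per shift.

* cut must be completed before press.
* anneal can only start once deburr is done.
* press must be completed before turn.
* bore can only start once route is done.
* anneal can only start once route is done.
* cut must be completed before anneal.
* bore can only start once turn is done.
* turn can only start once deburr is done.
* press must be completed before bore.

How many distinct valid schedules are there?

48

Splitting on press: it can be shift 2 (8), shift 3 (16), shift 4 (18), shift 5 (6). Listing each branch's schedules as (anneal, deburr, bore, route, turn, cut) by shift number:
press=shift 2: (5,3,7,4,6,1) (5,4,7,3,6,1) (6,3,7,4,5,1) (6,3,7,5,4,1) (6,4,7,3,5,1) (7,3,6,4,5,1) (7,3,6,5,4,1) (7,4,6,3,5,1) — 8.
press=shift 3: (5,1,7,4,6,2) (5,2,7,4,6,1) (5,4,7,1,6,2) (5,4,7,2,6,1) (6,1,7,4,5,2) (6,1,7,5,4,2) (6,2,7,4,5,1) (6,2,7,5,4,1) (6,4,7,1,5,2) (6,4,7,2,5,1) (7,1,6,4,5,2) (7,1,6,5,4,2) (7,2,6,4,5,1) (7,2,6,5,4,1) (7,4,6,1,5,2) (7,4,6,2,5,1) — 16.
press=shift 4: (5,1,7,2,6,3) (5,1,7,3,6,2) (5,2,7,1,6,3) (5,2,7,3,6,1) (5,3,7,1,6,2) (5,3,7,2,6,1) (6,1,7,2,5,3) (6,1,7,3,5,2) (6,2,7,1,5,3) (6,2,7,3,5,1) (6,3,7,1,5,2) (6,3,7,2,5,1) (7,1,6,2,5,3) (7,1,6,3,5,2) (7,2,6,1,5,3) (7,2,6,3,5,1) (7,3,6,1,5,2) (7,3,6,2,5,1) — 18.
press=shift 5: (4,1,7,2,6,3) (4,1,7,3,6,2) (4,2,7,1,6,3) (4,2,7,3,6,1) (4,3,7,1,6,2) (4,3,7,2,6,1) — 6.
Summing: 8 + 16 + 18 + 6 = 48.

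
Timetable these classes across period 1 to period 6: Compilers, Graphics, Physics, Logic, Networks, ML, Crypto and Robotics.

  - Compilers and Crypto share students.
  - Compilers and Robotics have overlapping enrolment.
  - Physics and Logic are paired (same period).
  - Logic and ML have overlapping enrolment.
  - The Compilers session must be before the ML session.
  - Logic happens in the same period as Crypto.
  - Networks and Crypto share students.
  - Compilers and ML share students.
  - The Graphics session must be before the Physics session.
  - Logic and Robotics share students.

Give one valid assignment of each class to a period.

Compilers=period 1; Logic=period 2; Physics=period 2; Robotics=period 3; Graphics=period 1; Crypto=period 2; ML=period 3; Networks=period 1

Checking: Compilers(period 1) before ML(period 3); Graphics(period 1) before Physics(period 2); Compilers(period 1) != ML(period 3); Networks(period 1) != Crypto(period 2); Compilers(period 1) != Robotics(period 3); Logic(period 2) != ML(period 3); Logic(period 2) != Robotics(period 3); Compilers(period 1) != Crypto(period 2); Logic = Crypto = period 2; Physics = Logic = period 2.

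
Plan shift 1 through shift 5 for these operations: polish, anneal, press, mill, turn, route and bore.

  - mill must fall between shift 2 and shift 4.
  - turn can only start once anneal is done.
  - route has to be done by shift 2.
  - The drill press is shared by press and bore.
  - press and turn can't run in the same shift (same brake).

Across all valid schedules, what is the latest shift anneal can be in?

shift 4

Downstream work caps anneal at shift 4.
anneal at shift 4 is achievable: mill=shift 2; bore=shift 2; anneal=shift 4; polish=shift 1; route=shift 1; turn=shift 5; press=shift 1.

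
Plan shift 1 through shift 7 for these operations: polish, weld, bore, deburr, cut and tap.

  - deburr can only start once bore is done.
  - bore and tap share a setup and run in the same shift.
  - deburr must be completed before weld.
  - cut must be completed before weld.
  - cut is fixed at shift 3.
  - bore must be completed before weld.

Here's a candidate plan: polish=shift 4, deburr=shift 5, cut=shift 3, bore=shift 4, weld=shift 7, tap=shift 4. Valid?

deburr must be completed before weld — holds.
cut is fixed at shift 3 — holds.
deburr can only start once bore is done — holds.
cut must be completed before weld — holds.
bore must be completed before weld — holds.
bore and tap share a setup and run in the same shift — holds.

Valid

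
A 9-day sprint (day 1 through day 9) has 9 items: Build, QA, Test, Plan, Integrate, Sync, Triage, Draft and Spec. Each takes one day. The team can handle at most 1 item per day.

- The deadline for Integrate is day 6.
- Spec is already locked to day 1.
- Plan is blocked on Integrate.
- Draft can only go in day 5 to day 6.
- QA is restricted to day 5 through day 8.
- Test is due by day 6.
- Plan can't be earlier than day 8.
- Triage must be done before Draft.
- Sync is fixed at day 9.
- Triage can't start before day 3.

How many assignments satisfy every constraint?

Splitting on QA: it can be day 5 (4), day 6 (4), day 7 (30). Listing each branch's schedules as (Build, Test, Plan, Integrate, Sync, Triage, Draft, Spec) by day number:
QA=day 5: (7,2,8,3,9,4,6,1) (7,2,8,4,9,3,6,1) (7,3,8,2,9,4,6,1) (7,4,8,2,9,3,6,1) — 4.
QA=day 6: (7,2,8,3,9,4,5,1) (7,2,8,4,9,3,5,1) (7,3,8,2,9,4,5,1) (7,4,8,2,9,3,5,1) — 4.
QA=day 7: (2,3,8,4,9,5,6,1) (2,3,8,5,9,4,6,1) (2,3,8,6,9,4,5,1) (2,4,8,3,9,5,6,1) (2,4,8,5,9,3,6,1) (2,4,8,6,9,3,5,1) (2,5,8,3,9,4,6,1) (2,5,8,4,9,3,6,1) (2,6,8,3,9,4,5,1) (2,6,8,4,9,3,5,1) (3,2,8,4,9,5,6,1) (3,2,8,5,9,4,6,1) (3,2,8,6,9,4,5,1) (3,4,8,2,9,5,6,1) (3,5,8,2,9,4,6,1) (3,6,8,2,9,4,5,1) (4,2,8,3,9,5,6,1) (4,2,8,5,9,3,6,1) (4,2,8,6,9,3,5,1) (4,3,8,2,9,5,6,1) (4,5,8,2,9,3,6,1) (4,6,8,2,9,3,5,1) (5,2,8,3,9,4,6,1) (5,2,8,4,9,3,6,1) (5,3,8,2,9,4,6,1) (5,4,8,2,9,3,6,1) (6,2,8,3,9,4,5,1) (6,2,8,4,9,3,5,1) (6,3,8,2,9,4,5,1) (6,4,8,2,9,3,5,1) — 30.
Summing: 4 + 4 + 30 = 38.

38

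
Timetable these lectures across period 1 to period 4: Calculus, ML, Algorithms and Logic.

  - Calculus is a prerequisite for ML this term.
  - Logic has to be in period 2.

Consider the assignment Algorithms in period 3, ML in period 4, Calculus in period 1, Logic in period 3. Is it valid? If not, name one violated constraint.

No. Logic has to be in period 2 is not satisfied.

Logic has to be in period 2 — violated.
Calculus is a prerequisite for ML this term — holds.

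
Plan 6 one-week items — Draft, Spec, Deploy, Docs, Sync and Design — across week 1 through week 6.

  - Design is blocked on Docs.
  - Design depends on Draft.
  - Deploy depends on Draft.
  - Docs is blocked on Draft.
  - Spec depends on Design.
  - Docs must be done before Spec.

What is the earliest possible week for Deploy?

Precedence pushes Deploy to at least week 2.
Deploy at week 2 is achievable: Docs=week 2, Sync=week 1, Spec=week 4, Draft=week 1, Deploy=week 2, Design=week 3.

week 2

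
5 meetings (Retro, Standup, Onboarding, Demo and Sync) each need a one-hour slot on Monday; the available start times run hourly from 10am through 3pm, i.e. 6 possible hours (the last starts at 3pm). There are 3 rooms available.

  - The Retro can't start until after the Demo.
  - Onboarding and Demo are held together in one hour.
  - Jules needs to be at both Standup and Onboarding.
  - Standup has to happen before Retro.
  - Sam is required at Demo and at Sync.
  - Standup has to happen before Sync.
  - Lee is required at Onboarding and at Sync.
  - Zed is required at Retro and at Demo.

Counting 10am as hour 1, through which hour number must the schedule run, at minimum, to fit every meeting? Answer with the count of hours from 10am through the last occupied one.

The precedence chain requires at least 2 distinct hours.
With at most 3 per hour and 5 meetings, at least 2 hours are needed.
Could 2 hours be enough, i.e. nothing placed later than 11am? No: Retro must come after Standup (at 10am or later) → {11am}; Standup must come before Retro (at 11am or earlier) → {10am}; Demo must come before Retro (at 11am or earlier) → {10am}; Onboarding must be in the same hour as Demo (in {10am}) → {10am}; Onboarding can't share with Standup (10am) → nothing is left.
So 2 hours is not enough.
3 works (last occupied hour: 12pm): for example Onboarding -> 11am; Retro -> 12pm; Sync -> 12pm; Standup -> 10am; Demo -> 11am.

3 hours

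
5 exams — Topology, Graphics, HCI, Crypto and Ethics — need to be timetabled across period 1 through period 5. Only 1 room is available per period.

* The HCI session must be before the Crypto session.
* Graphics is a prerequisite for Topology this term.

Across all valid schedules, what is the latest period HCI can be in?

period 4

Downstream work caps HCI at period 4.
HCI at period 4 is achievable: Topology -> period 2, Graphics -> period 1, Ethics -> period 3, Crypto -> period 5, HCI -> period 4.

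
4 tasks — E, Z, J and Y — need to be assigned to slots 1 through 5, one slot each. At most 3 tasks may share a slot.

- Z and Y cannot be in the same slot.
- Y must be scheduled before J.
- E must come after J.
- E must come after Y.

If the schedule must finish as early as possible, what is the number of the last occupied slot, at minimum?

The precedence chain requires at least 3 distinct slots.
With at most 3 per slot and 4 tasks, at least 2 slots are needed.
3 works (last occupied slot: 3): for example Z -> 2; J -> 2; E -> 3; Y -> 1.

3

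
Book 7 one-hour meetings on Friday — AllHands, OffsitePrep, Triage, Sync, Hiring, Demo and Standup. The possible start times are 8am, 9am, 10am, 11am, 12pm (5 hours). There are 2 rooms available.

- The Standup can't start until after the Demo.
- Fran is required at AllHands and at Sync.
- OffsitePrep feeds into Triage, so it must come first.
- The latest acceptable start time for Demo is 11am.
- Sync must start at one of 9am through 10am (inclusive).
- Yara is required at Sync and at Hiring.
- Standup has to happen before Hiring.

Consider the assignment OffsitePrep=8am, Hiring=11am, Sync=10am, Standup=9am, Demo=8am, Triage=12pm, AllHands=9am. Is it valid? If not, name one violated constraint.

The latest acceptable start time for Demo is 11am — holds.
Fran is required at AllHands and at Sync — holds.
OffsitePrep feeds into Triage, so it must come first — holds.
The Standup can't start until after the Demo — holds.
Sync must start at one of 9am through 10am (inclusive) — holds.
Standup has to happen before Hiring — holds.
Yara is required at Sync and at Hiring — holds.
There are 2 rooms available — holds.

Valid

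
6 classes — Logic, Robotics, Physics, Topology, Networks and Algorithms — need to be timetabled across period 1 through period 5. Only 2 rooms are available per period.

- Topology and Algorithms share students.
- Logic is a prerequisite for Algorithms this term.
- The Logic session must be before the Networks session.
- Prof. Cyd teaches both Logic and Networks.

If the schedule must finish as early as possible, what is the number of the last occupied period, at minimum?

period 3

The precedence chain requires at least 2 distinct periods.
With at most 2 per period and 6 classes, at least 3 periods are needed.
3 works (last occupied period: period 3): for example Topology=period 3; Logic=period 1; Networks=period 2; Robotics=period 1; Algorithms=period 2; Physics=period 3.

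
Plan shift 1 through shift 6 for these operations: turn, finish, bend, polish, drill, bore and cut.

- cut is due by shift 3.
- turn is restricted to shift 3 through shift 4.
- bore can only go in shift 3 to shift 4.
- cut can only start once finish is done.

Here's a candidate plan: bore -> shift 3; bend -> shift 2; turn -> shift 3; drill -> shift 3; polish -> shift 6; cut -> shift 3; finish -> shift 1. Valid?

cut can only start once finish is done — holds.
turn is restricted to shift 3 through shift 4 — holds.
bore can only go in shift 3 to shift 4 — holds.
cut is due by shift 3 — holds.

Yes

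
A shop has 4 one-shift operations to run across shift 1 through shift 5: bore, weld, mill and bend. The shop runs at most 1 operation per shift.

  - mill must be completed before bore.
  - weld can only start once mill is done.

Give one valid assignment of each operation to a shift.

bore in shift 2; mill in shift 1; weld in shift 3; bend in shift 4

Checking: mill(shift 1) before bore(shift 2); mill(shift 1) before weld(shift 3); max 1 per shift (cap 1).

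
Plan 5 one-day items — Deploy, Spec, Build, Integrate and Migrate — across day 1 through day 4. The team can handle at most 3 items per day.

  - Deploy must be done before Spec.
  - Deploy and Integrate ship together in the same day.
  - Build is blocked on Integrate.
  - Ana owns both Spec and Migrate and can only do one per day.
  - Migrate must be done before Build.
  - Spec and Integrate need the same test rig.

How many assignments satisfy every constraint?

Splitting on Deploy: it can be day 1 (15), day 2 (9), day 3 (3). Listing each branch's schedules as (Spec, Build, Integrate, Migrate) by day number:
Deploy=day 1: (2,2,1,1) (2,3,1,1) (2,4,1,1) (2,4,1,3) (3,2,1,1) (3,3,1,1) (3,3,1,2) (3,4,1,1) (3,4,1,2) (4,2,1,1) (4,3,1,1) (4,3,1,2) (4,4,1,1) (4,4,1,2) (4,4,1,3) — 15.
Deploy=day 2: (3,3,2,1) (3,3,2,2) (3,4,2,1) (3,4,2,2) (4,3,2,1) (4,3,2,2) (4,4,2,1) (4,4,2,2) (4,4,2,3) — 9.
Deploy=day 3: (4,4,3,1) (4,4,3,2) (4,4,3,3) — 3.
Summing: 15 + 9 + 3 = 27.

27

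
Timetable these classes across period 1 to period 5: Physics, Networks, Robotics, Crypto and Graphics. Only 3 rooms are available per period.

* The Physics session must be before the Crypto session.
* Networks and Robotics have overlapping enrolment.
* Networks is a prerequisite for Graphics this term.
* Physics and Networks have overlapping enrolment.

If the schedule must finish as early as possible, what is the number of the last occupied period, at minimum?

3

The precedence chain requires at least 2 distinct periods.
With at most 3 per period and 5 classes, at least 2 periods are needed.
Could 2 periods be enough, i.e. nothing placed later than period 2? No: Crypto must come after Physics (at period 1 or later) → {period 2}; Physics must come before Crypto (at period 2 or earlier) → {period 1}; Graphics must come after Networks (at period 1 or later) → {period 2}; Networks must come before Graphics (at period 2 or earlier) → {period 1}; Networks can't share with Physics (period 1) → nothing is left.
So 2 periods is not enough.
3 works (last occupied period: period 3): for example Networks=period 2; Physics=period 1; Robotics=period 1; Crypto=period 2; Graphics=period 3.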